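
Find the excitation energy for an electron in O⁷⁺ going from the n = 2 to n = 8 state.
204.085500 eV

The energy levels of a hydrogen-like atom are E_n = -13.6057 Z² eV / n².

Energy at n = 2: E_2 = -13.6057 × 8² / 2² = -217.691200000 eV
Energy at n = 8: E_8 = -13.6057 × 8² / 8² = -13.605700000 eV

The excitation energy is the difference:
ΔE = E_8 - E_2
ΔE = -13.605700000 - (-217.691200000)
ΔE = 204.085500 eV

Since this is positive, energy must be absorbed (photon absorption).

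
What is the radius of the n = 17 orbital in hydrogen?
15.293221 nm (or 152.932214 Å)

The Bohr radius formula is:
r_n = n² a₀ / Z

where a₀ = 0.052917721 nm is the Bohr radius.

For H (Z = 1) at n = 17:
r_17 = 17² × 0.052917721 nm / 1
r_17 = 289 × 0.052917721 nm / 1
r_17 = 15.2932214 nm / 1
r_17 = 15.293221 nm

The electron orbits at approximately 15.293221 nm from the nucleus.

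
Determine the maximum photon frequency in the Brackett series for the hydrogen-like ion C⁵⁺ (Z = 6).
7.40e+15 Hz

The series limit corresponds to the transition from n = ∞ to n = 4.
This is the highest energy (shortest wavelength) transition in the Brackett series.

E_∞ = 0 eV
E_4 = -13.6057 × 6² / 4² = -30.6128250 eV

Energy at series limit:
ΔE = E_∞ - E_4 = 0 - (-30.6128250) = 30.6128250 eV
E = 30.6128250 eV × (1.602177 × 10⁻¹⁹ J/eV) = 4.9047e-18 J
f = E/h = 4.9047e-18 J / (6.62607 × 10⁻³⁴ J·s) = 7.40e+15 Hz

This energy equals the ionization energy from the n = 4 state of C⁵⁺.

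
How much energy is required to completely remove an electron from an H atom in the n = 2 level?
3.40 eV

The ionization energy is the energy needed to remove the electron completely (n → ∞).

For hydrogen, E_n = -13.6057 eV / n².

At n = 2: E_2 = -13.6057 / 2² = -3.40143 eV
At n = ∞: E_∞ = 0 eV

Ionization energy = E_∞ - E_2 = 0 - (-3.40143) = 3.40143 eV
Ionization energy ≈ 3.40 eV

This is also called the binding energy of the electron in state n = 2.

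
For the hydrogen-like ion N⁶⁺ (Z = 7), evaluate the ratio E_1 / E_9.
81.000000

Using E_n = -13.6057 Z² / n² eV with Z = 7:

E_1 = -13.6057 × 7² / 1² = -666.6793 / 1 = -666.679300000000 eV
E_9 = -13.6057 × 7² / 9² = -666.6793 / 81 = -8.230608641975 eV

The ratio is:
E_1/E_9 = (-666.679300000000) / (-8.230608641975)
E_1/E_9 = (-666.6793/1) / (-666.6793/81)
E_1/E_9 = 81/1
E_1/E_9 = 81.000000
(Note: the Z² factors cancel in the ratio.)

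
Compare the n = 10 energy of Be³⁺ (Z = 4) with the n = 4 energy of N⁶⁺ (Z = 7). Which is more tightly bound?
N⁶⁺ at n = 4 (E = -41.6675 eV)

Using E_n = -13.6057 Z² / n² eV:

Be³⁺ (Z = 4) at n = 10:
E = -13.6057 × 4² / 10² = -13.6057 × 16 / 100 = -2.1769120 eV

N⁶⁺ (Z = 7) at n = 4:
E = -13.6057 × 7² / 4² = -13.6057 × 49 / 16 = -41.6674563 eV

Since -41.6674563 eV < -2.1769120 eV,
N⁶⁺ at n = 4 is more tightly bound (requires more energy to ionize).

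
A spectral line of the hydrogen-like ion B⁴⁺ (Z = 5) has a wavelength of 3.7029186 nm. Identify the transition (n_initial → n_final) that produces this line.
n = 8 → n = 1

First, find the photon energy from the wavelength (hc = 1239.84 eV·nm):
E = hc/λ = 1239.84 eV·nm / 3.7029186 nm = 334.82778 eV

The energy levels of B⁴⁺ satisfy E_n = -13.6057 × 5² / n² eV, so an emission n_i → n_f releases
ΔE = 13.6057 × 5² × (1/n_f² − 1/n_i²) eV.

Setting ΔE equal to the photon energy:
1/n_f² − 1/n_i² = 334.82778 / (13.6057 × 5²) = 0.98437502

Since 1/n_i² must be positive, we need 1/n_f² > 0.98437502, i.e. n_f ≤ 1. For each allowed n_f, solve n_i = (1/n_f² − 0.98437502)^(−1/2) and check whether it is a whole number:
  n_f = 1: 1/n_i² = 1.00000000 − 0.98437502 = 0.01562498 → n_i = 8.000  → integer, n_i = 8 ✓

Only n_f = 1 gives an integer upper level, n_i = 8.

The transition is from n = 8 to n = 1 (emission).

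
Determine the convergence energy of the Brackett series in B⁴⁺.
21.26 eV

The series limit corresponds to the transition from n = ∞ to n = 4.
This is the highest energy (shortest wavelength) transition in the Brackett series.

E_∞ = 0 eV
E_4 = -13.6057 × 5² / 4² = -21.26 eV

Energy at series limit:
ΔE = E_∞ - E_4 = 0 - (-21.26) = 21.26 eV

This energy equals the ionization energy from the n = 4 state of B⁴⁺.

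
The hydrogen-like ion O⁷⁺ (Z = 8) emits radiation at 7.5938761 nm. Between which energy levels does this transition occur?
n = 4 → n = 2

First, find the photon energy from the wavelength (hc = 1239.84 eV·nm):
E = hc/λ = 1239.84 eV·nm / 7.5938761 nm = 163.26840 eV

The energy levels of O⁷⁺ satisfy E_n = -13.6057 × 8² / n² eV, so an emission n_i → n_f releases
ΔE = 13.6057 × 8² × (1/n_f² − 1/n_i²) eV.

Setting ΔE equal to the photon energy:
1/n_f² − 1/n_i² = 163.26840 / (13.6057 × 8²) = 0.18750000

Since 1/n_i² must be positive, we need 1/n_f² > 0.18750000, i.e. n_f ≤ 2. For each allowed n_f, solve n_i = (1/n_f² − 0.18750000)^(−1/2) and check whether it is a whole number:
  n_f = 1: 1/n_i² = 1.00000000 − 0.18750000 = 0.81250000 → n_i = 1.109  (not an integer) ✗
  n_f = 2: 1/n_i² = 0.25000000 − 0.18750000 = 0.06250000 → n_i = 4.000  → integer, n_i = 4 ✓

Only n_f = 2 gives an integer upper level, n_i = 4.

The transition is from n = 4 to n = 2 (emission).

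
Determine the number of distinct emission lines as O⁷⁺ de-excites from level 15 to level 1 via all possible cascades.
105

The electron can occupy levels n = 1, 2, ..., 15 during de-excitation — that is m = 15 - 1 + 1 = 15 distinct levels.

The number of distinct spectral lines equals the number of ways to choose 2 of these m levels (each pair gives one possible emission transition):

Number of lines = m(m-1)/2 = 15×14/2 = 105

These correspond to all possible transitions between the 15 levels:
15 → 14, 15 → 13, 15 → 12, 15 → 11, 15 → 10, 15 → 9, 15 → 8, 15 → 7...

Each transition produces a photon with a unique energy (and thus wavelength). This count does not depend on Z.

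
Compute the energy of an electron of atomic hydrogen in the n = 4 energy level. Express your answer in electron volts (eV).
-0.85036 eV

The energy levels of a hydrogen-like atom are given by:
E_n = -13.6057 eV / n²

For n = 4:
E_4 = -13.6057 eV / 4²
E_4 = -13.6057 eV / 16
E_4 = -0.85036 eV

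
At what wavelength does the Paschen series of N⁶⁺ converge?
16.7375 nm

The series limit corresponds to the transition from n = ∞ to n = 3.
This is the highest energy (shortest wavelength) transition in the Paschen series.

E_∞ = 0 eV
E_3 = -13.6057 × 7² / 3² = -74.075478 eV

Energy at series limit:
ΔE = E_∞ - E_3 = 0 - (-74.075478) = 74.075478 eV
λ = hc/E = 1239.84 eV·nm / 74.075478 eV = 16.7375 nm

This energy equals the ionization energy from the n = 3 state of N⁶⁺.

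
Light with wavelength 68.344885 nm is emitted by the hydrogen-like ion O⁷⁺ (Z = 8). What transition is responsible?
n = 12 → n = 6

First, find the photon energy from the wavelength (hc = 1239.84 eV·nm):
E = hc/λ = 1239.84 eV·nm / 68.344885 nm = 18.140933 eV

The energy levels of O⁷⁺ satisfy E_n = -13.6057 × 8² / n² eV, so an emission n_i → n_f releases
ΔE = 13.6057 × 8² × (1/n_f² − 1/n_i²) eV.

Setting ΔE equal to the photon energy:
1/n_f² − 1/n_i² = 18.140933 / (13.6057 × 8²) = 0.020833333

Since 1/n_i² must be positive, we need 1/n_f² > 0.020833333, i.e. n_f ≤ 6. For each allowed n_f, solve n_i = (1/n_f² − 0.020833333)^(−1/2) and check whether it is a whole number:
  n_f = 1: 1/n_i² = 1.000000000 − 0.020833333 = 0.979166667 → n_i = 1.011  (not an integer) ✗
  n_f = 2: 1/n_i² = 0.250000000 − 0.020833333 = 0.229166667 → n_i = 2.089  (not an integer) ✗
  n_f = 3: 1/n_i² = 0.111111111 − 0.020833333 = 0.090277778 → n_i = 3.328  (not an integer) ✗
  n_f = 4: 1/n_i² = 0.062500000 − 0.020833333 = 0.041666667 → n_i = 4.899  (not an integer) ✗
  n_f = 5: 1/n_i² = 0.040000000 − 0.020833333 = 0.019166667 → n_i = 7.223  (not an integer) ✗
  n_f = 6: 1/n_i² = 0.027777778 − 0.020833333 = 0.006944445 → n_i = 12.000  → integer, n_i = 12 ✓

Only n_f = 6 gives an integer upper level, n_i = 12.

The transition is from n = 12 to n = 6 (emission).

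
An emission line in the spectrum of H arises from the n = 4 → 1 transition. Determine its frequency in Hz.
3.08e+15 Hz

First, find the transition energy:
E_4 = -13.6057 / 4² = -0.850356 eV
E_1 = -13.6057 / 1² = -13.605700 eV
|ΔE| = |E_1 - E_4| = 12.755344 eV

Convert to Joules: E = 12.755344 eV × (1.602177 × 10⁻¹⁹ J/eV) = 2.0436e-18 J

Using E = hf:
f = E/h = 2.0436e-18 J / (6.62607 × 10⁻³⁴ J·s)
f = 3.08e+15 Hz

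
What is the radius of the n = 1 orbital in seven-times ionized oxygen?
0.0066 nm (or 0.0662 Å)

The Bohr radius formula is:
r_n = n² a₀ / Z

where a₀ = 0.0529177 nm is the Bohr radius.

For O⁷⁺ (Z = 8) at n = 1:
r_1 = 1² × 0.0529177 nm / 8
r_1 = 1 × 0.0529177 nm / 8
r_1 = 0.05292 nm / 8
r_1 = 0.0066 nm

The electron orbits at approximately 0.0066 nm from the nucleus.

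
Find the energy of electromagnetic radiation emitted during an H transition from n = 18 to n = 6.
0.335943 eV

The energy levels are E_n = -13.6057 eV / n².

Energy at n = 18: E_18 = -13.6057 / 18² = -0.041992901 eV
Energy at n = 6: E_6 = -13.6057 / 6² = -0.377936111 eV

For emission (electron falling to lower state), the photon energy is:
E_photon = E_18 - E_6 = |-0.041992901 - (-0.377936111)|
E_photon = 0.335943 eV

This energy is carried away by the emitted photon.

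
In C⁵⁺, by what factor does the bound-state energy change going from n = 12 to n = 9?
1.777778

Using E_n = -13.6057 Z² / n² eV with Z = 6:

E_9 = -13.6057 × 6² / 9² = -489.8052 / 81 = -6.046977777778 eV
E_12 = -13.6057 × 6² / 12² = -489.8052 / 144 = -3.401425000000 eV

The ratio is:
E_9/E_12 = (-6.046977777778) / (-3.401425000000)
E_9/E_12 = (-489.8052/81) / (-489.8052/144)
E_9/E_12 = 144/81
E_9/E_12 = 1.777778
(Note: the Z² factors cancel in the ratio.)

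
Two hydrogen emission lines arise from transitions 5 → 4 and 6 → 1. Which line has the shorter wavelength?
6 → 1

Calculate the energy for each transition:

Transition 5 → 4:
ΔE₁ = |E_4 - E_5| = |-13.6057/4² - (-13.6057/5²)|
ΔE₁ = |-0.8503562500 - (-0.5442280000)| = 0.3061283 eV

Transition 6 → 1:
ΔE₂ = |E_1 - E_6| = |-13.6057/1² - (-13.6057/6²)|
ΔE₂ = |-13.6057000000 - (-0.3779361111)| = 13.2277639 eV

Since 13.2277639 eV > 0.3061283 eV, the transition 6 → 1 emits the more energetic photon.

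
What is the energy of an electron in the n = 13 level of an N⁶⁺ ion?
-3.945 eV

For hydrogen-like ions, the energy levels scale with Z²:
E_n = -13.6057 Z² / n² eV

For N⁶⁺ (Z = 7) at n = 13:
E_13 = -13.6057 × 7² / 13²
E_13 = -13.6057 × 49 / 169
E_13 = -666.6793 / 169
E_13 = -3.945 eV

The energy is 49 times more negative than hydrogen at the same n due to the stronger nuclear charge.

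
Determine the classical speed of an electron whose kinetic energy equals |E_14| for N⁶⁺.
1.094e+06 m/s (or 0.364868% of c)

The binding energy at n = 14 for N⁶⁺ is:
E_14 = -13.6057 × 7²/14² = -3.40142500 eV
|E_14| = 3.40142500 eV

Convert to Joules:
KE = 3.40142500 eV × (1.602177 × 10⁻¹⁹ J/eV) = 5.44968e-19 J

Using KE = ½mv²:
v = √(2·KE/m_e)
v = √(2 × 5.44968e-19 J / 9.10938 × 10⁻³¹ kg)
v = 1.094e+06 m/s

This is approximately 0.364868% the speed of light.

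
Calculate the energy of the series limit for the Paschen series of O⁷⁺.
96.75164 eV

The series limit corresponds to the transition from n = ∞ to n = 3.
This is the highest energy (shortest wavelength) transition in the Paschen series.

E_∞ = 0 eV
E_3 = -13.6057 × 8² / 3² = -96.75164 eV

Energy at series limit:
ΔE = E_∞ - E_3 = 0 - (-96.75164) = 96.75164 eV

This energy equals the ionization energy from the n = 3 state of O⁷⁺.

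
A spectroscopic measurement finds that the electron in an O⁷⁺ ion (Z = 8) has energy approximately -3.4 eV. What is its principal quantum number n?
n = 16

The exact energy levels follow E_n = -13.6057 Z² / n² eV with Z = 8.

The measured value (-3.4 eV) is reported to only 2 significant figures, so we must test candidate n values and see which one matches to that precision.

Candidate energies:
  n = 14:  E = -13.6057 × 8² / 14² = -4.44268 eV
  n = 15:  E = -13.6057 × 8² / 15² = -3.87007 eV
  n = 16:  E = -13.6057 × 8² / 16² = -3.40143 eV  ← matches
  n = 17:  E = -13.6057 × 8² / 17² = -3.01303 eV
  n = 18:  E = -13.6057 × 8² / 18² = -2.68755 eV

Checking against the measurement of -3.4 eV (2 sig figs), only n = 16 agrees:
E_16 = -3.40143 eV, which rounds to -3.4 eV ✓

Therefore n = 16.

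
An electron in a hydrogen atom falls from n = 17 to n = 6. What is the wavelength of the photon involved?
3747.35274 nm

First, find the transition energy using E_n = -13.6057 / n² eV:
E_17 = -13.6057 / 17² = -0.04707854671 eV
E_6 = -13.6057 / 6² = -0.37793611111 eV

Photon energy: |ΔE| = |E_6 - E_17| = 0.33085756440 eV

Convert to wavelength using E = hc/λ with hc = 1239.84 eV·nm:
λ = hc/E = 1239.84 eV·nm / 0.33085756440 eV
λ = 3747.35274 nm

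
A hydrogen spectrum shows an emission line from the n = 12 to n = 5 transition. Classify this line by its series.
Pfund series

The spectral series in hydrogen are named based on the final (lower) energy level:
- Lyman series: n_final = 1 (ultraviolet)
- Balmer series: n_final = 2 (visible/near-UV)
- Paschen series: n_final = 3 (infrared)
- Brackett series: n_final = 4 (infrared)
- Pfund series: n_final = 5 (far infrared)

Since this transition ends at n = 5, it belongs to the Pfund series.

For reference, this 12 → 5 line has photon energy
ΔE = 13.6057 eV × (1/5² - 1/12²) = 0.449743972 eV,
corresponding to wavelength λ = hc/ΔE = 1239.84 eV·nm / 0.449743972 eV = 2756.768 nm in the far infrared region.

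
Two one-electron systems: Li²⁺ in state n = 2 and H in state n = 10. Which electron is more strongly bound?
Li²⁺ at n = 2 (E = -30.612825 eV)

Using E_n = -13.6057 Z² / n² eV:

Li²⁺ (Z = 3) at n = 2:
E = -13.6057 × 3² / 2² = -13.6057 × 9 / 4 = -30.612825000 eV

H (Z = 1) at n = 10:
E = -13.6057 × 1² / 10² = -13.6057 × 1 / 100 = -0.136057000 eV

Since -30.612825000 eV < -0.136057000 eV,
Li²⁺ at n = 2 is more tightly bound (requires more energy to ionize).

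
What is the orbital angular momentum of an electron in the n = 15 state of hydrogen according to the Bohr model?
1.58e-33 J·s (or 15ℏ)

In the Bohr model, angular momentum is quantized:
L = nℏ

where ℏ = h/(2π) = 1.0546e-34 J·s

For n = 15:
L = 15 × 1.0546e-34 J·s
L = 1.58e-33 J·s

This can also be written as L = 15ℏ.
The angular momentum is an integer multiple of the reduced Planck constant.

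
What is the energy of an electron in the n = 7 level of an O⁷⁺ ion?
-17.7707 eV

For hydrogen-like ions, the energy levels scale with Z²:
E_n = -13.6057 Z² / n² eV

For O⁷⁺ (Z = 8) at n = 7:
E_7 = -13.6057 × 8² / 7²
E_7 = -13.6057 × 64 / 49
E_7 = -870.7648 / 49
E_7 = -17.7707 eV

The energy is 64 times more negative than hydrogen at the same n due to the stronger nuclear charge.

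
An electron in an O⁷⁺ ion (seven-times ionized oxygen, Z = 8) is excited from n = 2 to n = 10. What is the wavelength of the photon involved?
5.9327 nm

First, find the transition energy using E_n = -13.6057 Z² / n² eV:
E_2 = -13.6057 × 8² / 2² = -217.691200 eV
E_10 = -13.6057 × 8² / 10² = -8.707648 eV

Photon energy: |ΔE| = |E_10 - E_2| = 208.983552 eV

Convert to wavelength using E = hc/λ with hc = 1239.84 eV·nm:
λ = hc/E = 1239.84 eV·nm / 208.983552 eV
λ = 5.9327 nm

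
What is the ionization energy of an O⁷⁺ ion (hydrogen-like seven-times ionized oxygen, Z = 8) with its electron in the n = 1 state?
870.76 eV

The ionization energy is the energy needed to remove the electron completely (n → ∞).

For a hydrogen-like ion with Z = 8, E_n = -13.6057 Z² / n² eV.

At n = 1: E_1 = -13.6057 × 8² / 1² = -870.76480 eV
At n = ∞: E_∞ = 0 eV

Ionization energy = E_∞ - E_1 = 0 - (-870.76480) = 870.76480 eV
Ionization energy ≈ 870.76 eV

This is also called the binding energy of the electron in state n = 1.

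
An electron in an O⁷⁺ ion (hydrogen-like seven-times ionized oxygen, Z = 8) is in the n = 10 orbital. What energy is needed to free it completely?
8.71 eV

The ionization energy is the energy needed to remove the electron completely (n → ∞).

For a hydrogen-like ion with Z = 8, E_n = -13.6057 Z² / n² eV.

At n = 10: E_10 = -13.6057 × 8² / 10² = -8.70765 eV
At n = ∞: E_∞ = 0 eV

Ionization energy = E_∞ - E_10 = 0 - (-8.70765) = 8.70765 eV
Ionization energy ≈ 8.71 eV

This is also called the binding energy of the electron in state n = 10.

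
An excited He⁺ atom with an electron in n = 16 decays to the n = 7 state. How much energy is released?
0.90 eV

The energy levels are E_n = -13.6057 Z² eV / n².

Energy at n = 16: E_16 = -13.6057 × 2² / 16² = -0.21259 eV
Energy at n = 7: E_7 = -13.6057 × 2² / 7² = -1.11067 eV

For emission (electron falling to lower state), the photon energy is:
E_photon = E_16 - E_7 = |-0.21259 - (-1.11067)|
E_photon = 0.90 eV

This energy is carried away by the emitted photon.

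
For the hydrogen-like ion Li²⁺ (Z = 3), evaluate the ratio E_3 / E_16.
28.4444

Using E_n = -13.6057 Z² / n² eV with Z = 3:

E_3 = -13.6057 × 3² / 3² = -122.4513 / 9 = -13.6057000000 eV
E_16 = -13.6057 × 3² / 16² = -122.4513 / 256 = -0.4783253906 eV

The ratio is:
E_3/E_16 = (-13.6057000000) / (-0.4783253906)
E_3/E_16 = (-122.4513/9) / (-122.4513/256)
E_3/E_16 = 256/9
E_3/E_16 = 28.4444
(Note: the Z² factors cancel in the ratio.)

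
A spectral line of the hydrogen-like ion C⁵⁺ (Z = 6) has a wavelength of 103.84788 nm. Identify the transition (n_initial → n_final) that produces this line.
n = 8 → n = 5

First, find the photon energy from the wavelength (hc = 1239.84 eV·nm):
E = hc/λ = 1239.84 eV·nm / 103.84788 nm = 11.939002 eV

The energy levels of C⁵⁺ satisfy E_n = -13.6057 × 6² / n² eV, so an emission n_i → n_f releases
ΔE = 13.6057 × 6² × (1/n_f² − 1/n_i²) eV.

Setting ΔE equal to the photon energy:
1/n_f² − 1/n_i² = 11.939002 / (13.6057 × 6²) = 0.024375001

Since 1/n_i² must be positive, we need 1/n_f² > 0.024375001, i.e. n_f ≤ 6. For each allowed n_f, solve n_i = (1/n_f² − 0.024375001)^(−1/2) and check whether it is a whole number:
  n_f = 1: 1/n_i² = 1.000000000 − 0.024375001 = 0.975624999 → n_i = 1.012  (not an integer) ✗
  n_f = 2: 1/n_i² = 0.250000000 − 0.024375001 = 0.225624999 → n_i = 2.105  (not an integer) ✗
  n_f = 3: 1/n_i² = 0.111111111 − 0.024375001 = 0.086736110 → n_i = 3.395  (not an integer) ✗
  n_f = 4: 1/n_i² = 0.062500000 − 0.024375001 = 0.038124999 → n_i = 5.121  (not an integer) ✗
  n_f = 5: 1/n_i² = 0.040000000 − 0.024375001 = 0.015624999 → n_i = 8.000  → integer, n_i = 8 ✓
  n_f = 6: 1/n_i² = 0.027777778 − 0.024375001 = 0.003402777 → n_i = 17.143  (not an integer) ✗

Only n_f = 5 gives an integer upper level, n_i = 8.

The transition is from n = 8 to n = 5 (emission).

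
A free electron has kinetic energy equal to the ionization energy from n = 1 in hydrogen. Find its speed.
2.188e+06 m/s (or 0.729735% of c)

The binding energy at n = 1 for hydrogen is:
E_1 = -13.6057/1² = -13.60570000 eV
|E_1| = 13.60570000 eV

Convert to Joules:
KE = 13.60570000 eV × (1.602177 × 10⁻¹⁹ J/eV) = 2.17987e-18 J

Using KE = ½mv²:
v = √(2·KE/m_e)
v = √(2 × 2.17987e-18 J / 9.10938 × 10⁻³¹ kg)
v = 2.188e+06 m/s

This is approximately 0.729735% the speed of light.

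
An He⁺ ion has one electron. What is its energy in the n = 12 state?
-0.38 eV

For hydrogen-like ions, the energy levels scale with Z²:
E_n = -13.6057 Z² / n² eV

For He⁺ (Z = 2) at n = 12:
E_12 = -13.6057 × 2² / 12²
E_12 = -13.6057 × 4 / 144
E_12 = -54.4228 / 144
E_12 = -0.38 eV

The energy is 4 times more negative than hydrogen at the same n due to the stronger nuclear charge.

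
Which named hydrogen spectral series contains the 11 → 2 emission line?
Balmer series

The spectral series in hydrogen are named based on the final (lower) energy level:
- Lyman series: n_final = 1 (ultraviolet)
- Balmer series: n_final = 2 (visible/near-UV)
- Paschen series: n_final = 3 (infrared)
- Brackett series: n_final = 4 (infrared)
- Pfund series: n_final = 5 (far infrared)

Since this transition ends at n = 2, it belongs to the Balmer series.

For reference, this 11 → 2 line has photon energy
ΔE = 13.6057 eV × (1/2² - 1/11²) = 3.28898120 eV,
corresponding to wavelength λ = hc/ΔE = 1239.84 eV·nm / 3.28898120 eV = 376.9678 nm in the visible/near-UV region.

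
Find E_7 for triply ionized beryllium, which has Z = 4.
-4.44268 eV

For hydrogen-like ions, the energy levels scale with Z²:
E_n = -13.6057 Z² / n² eV

For Be³⁺ (Z = 4) at n = 7:
E_7 = -13.6057 × 4² / 7²
E_7 = -13.6057 × 16 / 49
E_7 = -217.6912 / 49
E_7 = -4.44268 eV

The energy is 16 times more negative than hydrogen at the same n due to the stronger nuclear charge.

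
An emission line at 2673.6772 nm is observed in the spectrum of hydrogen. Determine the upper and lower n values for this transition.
n = 13 → n = 5

First, find the photon energy from the wavelength (hc = 1239.84 eV·nm):
E = hc/λ = 1239.84 eV·nm / 2673.6772 nm = 0.46372090 eV

The energy levels of hydrogen satisfy E_n = -13.6057 / n² eV, so an emission n_i → n_f releases
ΔE = 13.6057 × (1/n_f² − 1/n_i²) eV.

Setting ΔE equal to the photon energy:
1/n_f² − 1/n_i² = 0.46372090 / 13.6057 = 0.034082840

Since 1/n_i² must be positive, we need 1/n_f² > 0.034082840, i.e. n_f ≤ 5. For each allowed n_f, solve n_i = (1/n_f² − 0.034082840)^(−1/2) and check whether it is a whole number:
  n_f = 1: 1/n_i² = 1.000000000 − 0.034082840 = 0.965917160 → n_i = 1.017  (not an integer) ✗
  n_f = 2: 1/n_i² = 0.250000000 − 0.034082840 = 0.215917160 → n_i = 2.152  (not an integer) ✗
  n_f = 3: 1/n_i² = 0.111111111 − 0.034082840 = 0.077028271 → n_i = 3.603  (not an integer) ✗
  n_f = 4: 1/n_i² = 0.062500000 − 0.034082840 = 0.028417160 → n_i = 5.932  (not an integer) ✗
  n_f = 5: 1/n_i² = 0.040000000 − 0.034082840 = 0.005917160 → n_i = 13.000  → integer, n_i = 13 ✓

Only n_f = 5 gives an integer upper level, n_i = 13.

The transition is from n = 13 to n = 5 (emission).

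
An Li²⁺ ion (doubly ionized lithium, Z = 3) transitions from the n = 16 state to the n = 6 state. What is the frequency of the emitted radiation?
7.068e+14 Hz

First, find the transition energy:
E_16 = -13.6057 × 3² / 16² = -0.478325 eV
E_6 = -13.6057 × 3² / 6² = -3.401425 eV
|ΔE| = |E_6 - E_16| = 2.923100 eV

Convert to Joules: E = 2.923100 eV × (1.602177 × 10⁻¹⁹ J/eV) = 4.68332e-19 J

Using E = hf:
f = E/h = 4.68332e-19 J / (6.62607 × 10⁻³⁴ J·s)
f = 7.068e+14 Hz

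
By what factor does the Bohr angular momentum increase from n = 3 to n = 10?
3.333333

In the Bohr model, L_n = nℏ, so the ratio is purely the ratio of quantum numbers:

L_10/L_3 = 10ℏ / 3ℏ = 10/3 = 3.333333

The angular momentum scales linearly with n.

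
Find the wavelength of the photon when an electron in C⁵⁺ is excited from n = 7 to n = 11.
208.445 nm

First, find the transition energy using E_n = -13.6057 Z² / n² eV:
E_7 = -13.6057 × 6² / 7² = -9.9960245 eV
E_11 = -13.6057 × 6² / 11² = -4.0479769 eV

Photon energy: |ΔE| = |E_11 - E_7| = 5.9480476 eV

Convert to wavelength using E = hc/λ with hc = 1239.84 eV·nm:
λ = hc/E = 1239.84 eV·nm / 5.9480476 eV
λ = 208.445 nm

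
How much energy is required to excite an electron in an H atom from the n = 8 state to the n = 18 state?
0.1706 eV

The energy levels of a hydrogen-like atom are E_n = -13.6057 eV / n².

Energy at n = 8: E_8 = -13.6057 / 8² = -0.2125891 eV
Energy at n = 18: E_18 = -13.6057 / 18² = -0.0419929 eV

The excitation energy is the difference:
ΔE = E_18 - E_8
ΔE = -0.0419929 - (-0.2125891)
ΔE = 0.1706 eV

Since this is positive, energy must be absorbed (photon absorption).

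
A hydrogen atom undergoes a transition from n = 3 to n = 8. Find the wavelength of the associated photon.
954.343 nm

First, find the transition energy using E_n = -13.6057 / n² eV:
E_3 = -13.6057 / 3² = -1.5117444 eV
E_8 = -13.6057 / 8² = -0.2125891 eV

Photon energy: |ΔE| = |E_8 - E_3| = 1.2991553 eV

Convert to wavelength using E = hc/λ with hc = 1239.84 eV·nm:
λ = hc/E = 1239.84 eV·nm / 1.2991553 eV
λ = 954.343 nm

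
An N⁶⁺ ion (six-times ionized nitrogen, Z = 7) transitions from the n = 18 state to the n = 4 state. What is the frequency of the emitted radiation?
9.57761e+15 Hz

First, find the transition energy:
E_18 = -13.6057 × 7² / 18² = -2.0576522 eV
E_4 = -13.6057 × 7² / 4² = -41.6674563 eV
|ΔE| = |E_4 - E_18| = 39.6098041 eV

Convert to Joules: E = 39.6098041 eV × (1.602177 × 10⁻¹⁹ J/eV) = 6.3461917e-18 J

Using E = hf:
f = E/h = 6.3461917e-18 J / (6.62607 × 10⁻³⁴ J·s)
f = 9.57761e+15 Hz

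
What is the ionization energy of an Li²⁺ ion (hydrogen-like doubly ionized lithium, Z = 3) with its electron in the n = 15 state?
0.54 eV

The ionization energy is the energy needed to remove the electron completely (n → ∞).

For a hydrogen-like ion with Z = 3, E_n = -13.6057 Z² / n² eV.

At n = 15: E_15 = -13.6057 × 3² / 15² = -0.54423 eV
At n = ∞: E_∞ = 0 eV

Ionization energy = E_∞ - E_15 = 0 - (-0.54423) = 0.54423 eV
Ionization energy ≈ 0.54 eV

This is also called the binding energy of the electron in state n = 15.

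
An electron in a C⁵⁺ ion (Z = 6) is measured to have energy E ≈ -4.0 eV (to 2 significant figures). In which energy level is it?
n = 11

The exact energy levels follow E_n = -13.6057 Z² / n² eV with Z = 6.

The measured value (-4.0 eV) is reported to only 2 significant figures, so we must test candidate n values and see which one matches to that precision.

Candidate energies:
  n = 9:  E = -13.6057 × 6² / 9² = -6.04698 eV
  n = 10:  E = -13.6057 × 6² / 10² = -4.89805 eV
  n = 11:  E = -13.6057 × 6² / 11² = -4.04798 eV  ← matches
  n = 12:  E = -13.6057 × 6² / 12² = -3.40143 eV
  n = 13:  E = -13.6057 × 6² / 13² = -2.89826 eV

Checking against the measurement of -4.0 eV (2 sig figs), only n = 11 agrees:
E_11 = -4.04798 eV, which rounds to -4.0 eV ✓

Therefore n = 11.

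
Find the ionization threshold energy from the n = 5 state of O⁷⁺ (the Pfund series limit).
34.83 eV

The series limit corresponds to the transition from n = ∞ to n = 5.
This is the highest energy (shortest wavelength) transition in the Pfund series.

E_∞ = 0 eV
E_5 = -13.6057 × 8² / 5² = -34.83 eV

Energy at series limit:
ΔE = E_∞ - E_5 = 0 - (-34.83) = 34.83 eV

This energy equals the ionization energy from the n = 5 state of O⁷⁺.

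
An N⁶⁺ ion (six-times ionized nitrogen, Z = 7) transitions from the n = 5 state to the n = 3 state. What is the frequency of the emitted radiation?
1.15e+16 Hz

First, find the transition energy:
E_5 = -13.6057 × 7² / 5² = -26.66717 eV
E_3 = -13.6057 × 7² / 3² = -74.07548 eV
|ΔE| = |E_3 - E_5| = 47.40831 eV

Convert to Joules: E = 47.40831 eV × (1.602177 × 10⁻¹⁹ J/eV) = 7.5957e-18 J

Using E = hf:
f = E/h = 7.5957e-18 J / (6.62607 × 10⁻³⁴ J·s)
f = 1.15e+16 Hz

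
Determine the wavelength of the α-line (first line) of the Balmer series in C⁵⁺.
18.22530 nm

The longest wavelength corresponds to the smallest energy transition in the series.
The Balmer series has all transitions ending at n_f = 2.

For C⁵⁺ (Z = 6), the first line (α-line) is the jump from n = 3 to n = 2:
E_3 = -13.6057 × 6² / 3² = -54.4228000 eV
E_2 = -13.6057 × 6² / 2² = -122.4513000 eV
ΔE = E_3 - E_2 = 68.0285000 eV

λ = hc/E = 1239.84 eV·nm / 68.0285000 eV
λ = 18.22530 nm

This is the α-line of the Balmer series in C⁵⁺.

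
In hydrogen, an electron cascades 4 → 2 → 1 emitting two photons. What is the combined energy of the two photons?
12.76 eV

The energy levels of hydrogen are E_n = -13.6057 / n² eV.

First transition (4 → 2):
ΔE₁ = |E_2 - E_4|
ΔE₁ = |-3.40142500 - (-0.85035625)| = 2.55107 eV

Second transition (2 → 1):
ΔE₂ = |E_1 - E_2|
ΔE₂ = |-13.60570000 - (-3.40142500)| = 10.20428 eV

Total energy released:
E_total = ΔE₁ + ΔE₂ = 2.55107 + 10.20428 = 12.76 eV

Note: This equals the direct transition 4 → 1: 12.76 eV ✓
Energy is conserved regardless of the path taken.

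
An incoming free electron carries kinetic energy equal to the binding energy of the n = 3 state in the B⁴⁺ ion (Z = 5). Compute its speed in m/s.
3.646e+06 m/s (or 1.21623% of c)

The binding energy at n = 3 for B⁴⁺ is:
E_3 = -13.6057 × 5²/3² = -37.7936111 eV
|E_3| = 37.7936111 eV

Convert to Joules:
KE = 37.7936111 eV × (1.602177 × 10⁻¹⁹ J/eV) = 6.05521e-18 J

Using KE = ½mv²:
v = √(2·KE/m_e)
v = √(2 × 6.05521e-18 J / 9.10938 × 10⁻³¹ kg)
v = 3.646e+06 m/s

This is approximately 1.21623% the speed of light.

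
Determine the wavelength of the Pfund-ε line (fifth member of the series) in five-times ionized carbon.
84.38 nm

The lines of a series are numbered from the longest wavelength (smallest ΔE) outward; the fifth line is the transition from n = n_f + 5 to n_f.
The Pfund series has all transitions ending at n_f = 5.

For C⁵⁺ (Z = 6), the fifth line (ε-line) is the jump from n = 10 to n = 5:
E_10 = -13.6057 × 6² / 10² = -4.8981 eV
E_5 = -13.6057 × 6² / 5² = -19.5922 eV
ΔE = E_10 - E_5 = 14.6941 eV

λ = hc/E = 1239.84 eV·nm / 14.6941 eV
λ = 84.38 nm

This is the ε-line of the Pfund series in C⁵⁺.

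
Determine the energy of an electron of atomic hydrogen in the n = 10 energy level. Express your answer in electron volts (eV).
-0.14 eV

The energy levels of a hydrogen-like atom are given by:
E_n = -13.6057 eV / n²

For n = 10:
E_10 = -13.6057 eV / 10²
E_10 = -13.6057 eV / 100
E_10 = -0.14 eV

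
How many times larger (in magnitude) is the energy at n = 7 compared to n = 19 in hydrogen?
7.37

Using E_n = -13.6057 Z² / n² eV with Z = 1:

E_7 = -13.6057 / 7² = -13.6057 / 49 = -0.27766735 eV
E_19 = -13.6057 / 19² = -13.6057 / 361 = -0.03768892 eV

The ratio is:
E_7/E_19 = (-0.27766735) / (-0.03768892)
E_7/E_19 = (-13.6057/49) / (-13.6057/361)
E_7/E_19 = 361/49
E_7/E_19 = 7.37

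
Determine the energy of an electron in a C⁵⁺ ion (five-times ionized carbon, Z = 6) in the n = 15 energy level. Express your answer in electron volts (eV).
-2.176912 eV

The energy levels of a hydrogen-like atom are given by:
E_n = -13.6057 Z² / n² eV  (with Z = 6 for C⁵⁺)

For n = 15:
E_15 = -13.6057 × 6² / 15²
E_15 = -13.6057 × 36 / 225
E_15 = -2.176912 eV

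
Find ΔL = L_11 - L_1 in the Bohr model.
1.05457e-33 J·s (or 10ℏ)

In the Bohr model, L_n = nℏ where ℏ = 1.0545718e-34 J·s.

L_11 = 11ℏ = 1.1600290e-33 J·s
L_1 = 1ℏ = 1.0545718e-34 J·s

ΔL = L_11 - L_1 = (11 - 1)ℏ = 10ℏ
ΔL = 10 × 1.0545718e-34 J·s = 1.05457e-33 J·s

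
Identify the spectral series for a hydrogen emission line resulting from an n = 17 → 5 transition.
Pfund series

The spectral series in hydrogen are named based on the final (lower) energy level:
- Lyman series: n_final = 1 (ultraviolet)
- Balmer series: n_final = 2 (visible/near-UV)
- Paschen series: n_final = 3 (infrared)
- Brackett series: n_final = 4 (infrared)
- Pfund series: n_final = 5 (far infrared)

Since this transition ends at n = 5, it belongs to the Pfund series.

For reference, this 17 → 5 line has photon energy
ΔE = 13.6057 eV × (1/5² - 1/17²) = 0.4971494533 eV,
corresponding to wavelength λ = hc/ΔE = 1239.84 eV·nm / 0.4971494533 eV = 2493.8979 nm in the far infrared region.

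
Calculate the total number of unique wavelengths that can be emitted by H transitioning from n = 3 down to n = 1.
3

The electron can occupy levels n = 1, 2, ..., 3 during de-excitation — that is m = 3 - 1 + 1 = 3 distinct levels.

The number of distinct spectral lines equals the number of ways to choose 2 of these m levels (each pair gives one possible emission transition):

Number of lines = m(m-1)/2 = 3×2/2 = 3

These correspond to all possible transitions between the 3 levels:
3 → 2, 3 → 1, 2 → 1

Each transition produces a photon with a unique energy (and thus wavelength). This count does not depend on Z.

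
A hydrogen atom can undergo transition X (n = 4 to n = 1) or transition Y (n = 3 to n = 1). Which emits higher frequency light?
4 → 1

Calculate the energy for each transition:

Transition 4 → 1:
ΔE₁ = |E_1 - E_4| = |-13.6057/1² - (-13.6057/4²)|
ΔE₁ = |-13.60570000000 - (-0.85035625000)| = 12.75534375 eV

Transition 3 → 1:
ΔE₂ = |E_1 - E_3| = |-13.6057/1² - (-13.6057/3²)|
ΔE₂ = |-13.60570000000 - (-1.51174444444)| = 12.09395556 eV

Since 12.75534375 eV > 12.09395556 eV, the transition 4 → 1 emits the more energetic photon.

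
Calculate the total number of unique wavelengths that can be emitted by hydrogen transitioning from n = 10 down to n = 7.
6

The electron can occupy levels n = 7, 8, ..., 10 during de-excitation — that is m = 10 - 7 + 1 = 4 distinct levels.

The number of distinct spectral lines equals the number of ways to choose 2 of these m levels (each pair gives one possible emission transition):

Number of lines = m(m-1)/2 = 4×3/2 = 6

These correspond to all possible transitions between the 4 levels:
10 → 9, 10 → 8, 10 → 7, 9 → 8, 9 → 7, 8 → 7

Each transition produces a photon with a unique energy (and thus wavelength). This count does not depend on Z.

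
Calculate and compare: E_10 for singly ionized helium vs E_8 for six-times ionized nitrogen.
N⁶⁺ at n = 8 (E = -10.41686 eV)

Using E_n = -13.6057 Z² / n² eV:

He⁺ (Z = 2) at n = 10:
E = -13.6057 × 2² / 10² = -13.6057 × 4 / 100 = -0.54422800 eV

N⁶⁺ (Z = 7) at n = 8:
E = -13.6057 × 7² / 8² = -13.6057 × 49 / 64 = -10.41686406 eV

Since -10.41686406 eV < -0.54422800 eV,
N⁶⁺ at n = 8 is more tightly bound (requires more energy to ionize).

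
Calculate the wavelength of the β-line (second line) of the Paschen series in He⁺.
320.3666 nm

The lines of a series are numbered from the longest wavelength (smallest ΔE) outward; the second line is the transition from n = n_f + 2 to n_f.
The Paschen series has all transitions ending at n_f = 3.

For He⁺ (Z = 2), the second line (β-line) is the jump from n = 5 to n = 3:
E_5 = -13.6057 × 2² / 5² = -2.17691200 eV
E_3 = -13.6057 × 2² / 3² = -6.04697778 eV
ΔE = E_5 - E_3 = 3.87006578 eV

λ = hc/E = 1239.84 eV·nm / 3.87006578 eV
λ = 320.3666 nm

This is the β-line of the Paschen series in He⁺.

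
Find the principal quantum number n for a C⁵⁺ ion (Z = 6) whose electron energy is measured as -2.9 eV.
n = 13

The exact energy levels follow E_n = -13.6057 Z² / n² eV with Z = 6.

The measured value (-2.9 eV) is reported to only 2 significant figures, so we must test candidate n values and see which one matches to that precision.

Candidate energies:
  n = 11:  E = -13.6057 × 6² / 11² = -4.047977 eV
  n = 12:  E = -13.6057 × 6² / 12² = -3.401425 eV
  n = 13:  E = -13.6057 × 6² / 13² = -2.898256 eV  ← matches
  n = 14:  E = -13.6057 × 6² / 14² = -2.499006 eV
  n = 15:  E = -13.6057 × 6² / 15² = -2.176912 eV

Checking against the measurement of -2.9 eV (2 sig figs), only n = 13 agrees:
E_13 = -2.898256 eV, which rounds to -2.9 eV ✓

Therefore n = 13.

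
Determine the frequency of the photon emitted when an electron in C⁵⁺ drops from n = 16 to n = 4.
6.940e+15 Hz

First, find the transition energy:
E_16 = -13.6057 × 6² / 16² = -1.91330156 eV
E_4 = -13.6057 × 6² / 4² = -30.61282500 eV
|ΔE| = |E_4 - E_16| = 28.69952344 eV

Convert to Joules: E = 28.69952344 eV × (1.602177 × 10⁻¹⁹ J/eV) = 4.59817e-18 J

Using E = hf:
f = E/h = 4.59817e-18 J / (6.62607 × 10⁻³⁴ J·s)
f = 6.940e+15 Hz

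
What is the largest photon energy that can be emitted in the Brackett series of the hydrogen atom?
0.85036 eV

The series limit corresponds to the transition from n = ∞ to n = 4.
This is the highest energy (shortest wavelength) transition in the Brackett series.

E_∞ = 0 eV
E_4 = -13.6057 / 4² = -0.85036 eV

Energy at series limit:
ΔE = E_∞ - E_4 = 0 - (-0.85036) = 0.85036 eV

This energy equals the ionization energy from the n = 4 state of hydrogen.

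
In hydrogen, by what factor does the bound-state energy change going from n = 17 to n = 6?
8.028

Using E_n = -13.6057 Z² / n² eV with Z = 1:

E_6 = -13.6057 / 6² = -13.6057 / 36 = -0.377936111 eV
E_17 = -13.6057 / 17² = -13.6057 / 289 = -0.047078547 eV

The ratio is:
E_6/E_17 = (-0.377936111) / (-0.047078547)
E_6/E_17 = (-13.6057/36) / (-13.6057/289)
E_6/E_17 = 289/36
E_6/E_17 = 8.028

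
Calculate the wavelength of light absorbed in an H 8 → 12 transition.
10497.7743 nm

First, find the transition energy using E_n = -13.6057 / n² eV:
E_8 = -13.6057 / 8² = -0.21258906250 eV
E_12 = -13.6057 / 12² = -0.09448402778 eV

Photon energy: |ΔE| = |E_12 - E_8| = 0.11810503472 eV

Convert to wavelength using E = hc/λ with hc = 1239.84 eV·nm:
λ = hc/E = 1239.84 eV·nm / 0.11810503472 eV
λ = 10497.7743 nm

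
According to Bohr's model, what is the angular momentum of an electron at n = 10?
1.05e-33 J·s (or 10ℏ)

In the Bohr model, angular momentum is quantized:
L = nℏ

where ℏ = h/(2π) = 1.0546e-34 J·s

For n = 10:
L = 10 × 1.0546e-34 J·s
L = 1.05e-33 J·s

This can also be written as L = 10ℏ.
The angular momentum is an integer multiple of the reduced Planck constant.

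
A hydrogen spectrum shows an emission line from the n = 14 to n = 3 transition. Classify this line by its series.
Paschen series

The spectral series in hydrogen are named based on the final (lower) energy level:
- Lyman series: n_final = 1 (ultraviolet)
- Balmer series: n_final = 2 (visible/near-UV)
- Paschen series: n_final = 3 (infrared)
- Brackett series: n_final = 4 (infrared)
- Pfund series: n_final = 5 (far infrared)

Since this transition ends at n = 3, it belongs to the Paschen series.

For reference, this 14 → 3 line has photon energy
ΔE = 13.6057 eV × (1/3² - 1/14²) = 1.442328 eV,
corresponding to wavelength λ = hc/ΔE = 1239.84 eV·nm / 1.442328 eV = 859.61 nm in the infrared region.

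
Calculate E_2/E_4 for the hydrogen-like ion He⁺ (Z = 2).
4.0000

Using E_n = -13.6057 Z² / n² eV with Z = 2:

E_2 = -13.6057 × 2² / 2² = -54.4228 / 4 = -13.6057000000 eV
E_4 = -13.6057 × 2² / 4² = -54.4228 / 16 = -3.4014250000 eV

The ratio is:
E_2/E_4 = (-13.6057000000) / (-3.4014250000)
E_2/E_4 = (-54.4228/4) / (-54.4228/16)
E_2/E_4 = 16/4
E_2/E_4 = 4.0000
(Note: the Z² factors cancel in the ratio.)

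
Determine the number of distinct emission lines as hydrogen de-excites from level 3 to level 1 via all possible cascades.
3

The electron can occupy levels n = 1, 2, ..., 3 during de-excitation — that is m = 3 - 1 + 1 = 3 distinct levels.

The number of distinct spectral lines equals the number of ways to choose 2 of these m levels (each pair gives one possible emission transition):

Number of lines = m(m-1)/2 = 3×2/2 = 3

These correspond to all possible transitions between the 3 levels:
3 → 2, 3 → 1, 2 → 1

Each transition produces a photon with a unique energy (and thus wavelength). This count does not depend on Z.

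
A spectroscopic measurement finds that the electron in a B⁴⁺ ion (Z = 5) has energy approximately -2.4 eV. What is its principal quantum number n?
n = 12

The exact energy levels follow E_n = -13.6057 Z² / n² eV with Z = 5.

The measured value (-2.4 eV) is reported to only 2 significant figures, so we must test candidate n values and see which one matches to that precision.

Candidate energies:
  n = 10:  E = -13.6057 × 5² / 10² = -3.40143 eV
  n = 11:  E = -13.6057 × 5² / 11² = -2.81110 eV
  n = 12:  E = -13.6057 × 5² / 12² = -2.36210 eV  ← matches
  n = 13:  E = -13.6057 × 5² / 13² = -2.01268 eV
  n = 14:  E = -13.6057 × 5² / 14² = -1.73542 eV

Checking against the measurement of -2.4 eV (2 sig figs), only n = 12 agrees:
E_12 = -2.36210 eV, which rounds to -2.4 eV ✓

Therefore n = 12.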